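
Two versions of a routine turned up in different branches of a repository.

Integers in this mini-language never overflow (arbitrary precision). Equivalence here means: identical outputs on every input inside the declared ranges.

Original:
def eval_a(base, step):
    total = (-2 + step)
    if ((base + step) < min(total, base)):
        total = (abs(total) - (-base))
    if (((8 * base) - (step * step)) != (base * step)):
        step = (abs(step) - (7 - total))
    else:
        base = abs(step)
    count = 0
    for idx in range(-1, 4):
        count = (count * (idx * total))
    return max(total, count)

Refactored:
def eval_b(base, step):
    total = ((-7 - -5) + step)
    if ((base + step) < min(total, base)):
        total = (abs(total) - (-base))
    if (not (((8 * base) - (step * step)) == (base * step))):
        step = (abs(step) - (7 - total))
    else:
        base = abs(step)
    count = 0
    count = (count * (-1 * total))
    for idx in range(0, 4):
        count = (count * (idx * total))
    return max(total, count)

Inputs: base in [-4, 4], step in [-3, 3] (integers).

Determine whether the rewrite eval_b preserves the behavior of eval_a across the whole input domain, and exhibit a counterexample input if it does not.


Comparing the listings, the differences include: constant usage differs, comparison usage differs, boolean connective usage differs, arithmetic usage differs, loop structure differs, statement counts differ.
As a probe, take base=-3, step=-3: eval_a runs total becomes -5; next ((base + step) < min(total, base)) evaluates to true; next total becomes 2; next (((8 * base) - (step * step)) != (base * step)) evaluates to true; next step becomes -2; next count becomes 0; next at idx=-1:; next count becomes 0; next at idx=0:; next count becomes 0; next at idx=1:; next count becomes 0; next at idx=2:; next count becomes 0; next at idx=3:; next count becomes 0; next final value 2; eval_b runs total becomes -5; next ((base + step) < min(total, base)) evaluates to true; next total becomes 2; next (not (((8 * base) - (step * step)) == (base * step))) evaluates to true; next step becomes -2; next count becomes 0; next count becomes 0; next at idx=0:; next count becomes 0; next at idx=1:; next count becomes 0; next at idx=2:; next count becomes 0; next at idx=3:; next count becomes 0; next final value 2; both end at 2.
Sweeping the whole domain (63 inputs) finds no disagreement.
verdict: equivalent


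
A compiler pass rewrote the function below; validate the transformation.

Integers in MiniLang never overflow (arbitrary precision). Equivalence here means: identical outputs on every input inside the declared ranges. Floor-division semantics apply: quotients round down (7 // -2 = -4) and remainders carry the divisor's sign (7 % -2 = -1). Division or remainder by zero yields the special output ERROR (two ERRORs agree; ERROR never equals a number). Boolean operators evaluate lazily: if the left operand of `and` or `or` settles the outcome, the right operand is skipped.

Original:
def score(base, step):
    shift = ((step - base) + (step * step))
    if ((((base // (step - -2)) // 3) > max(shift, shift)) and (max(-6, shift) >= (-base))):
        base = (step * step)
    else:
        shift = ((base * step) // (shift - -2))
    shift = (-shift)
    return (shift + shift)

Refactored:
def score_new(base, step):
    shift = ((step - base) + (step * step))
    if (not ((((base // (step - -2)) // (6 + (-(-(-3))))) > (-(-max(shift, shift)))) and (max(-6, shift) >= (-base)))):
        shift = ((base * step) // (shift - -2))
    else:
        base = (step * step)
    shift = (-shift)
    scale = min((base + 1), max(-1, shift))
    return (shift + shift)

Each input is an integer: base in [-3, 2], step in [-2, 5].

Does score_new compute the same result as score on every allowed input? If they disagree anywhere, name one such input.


Reading the diff, among the changes: boolean connective usage differs, plus local variable names differ, plus arithmetic usage differs, plus statement counts differ, plus constant usage differs, plus min/max/abs usage differs.
One worked example (base=1, step=0) — score: shift becomes -1; next ((((base // (step - -2)) // 3) > max(shift, shift)) and (max(-6, shift) >= (-base))) evaluates to true; next base becomes 0; next shift becomes 1; next final value 2; score_new: shift becomes -1; next (not ((((base // (step - -2)) // (6 + (-(-(-3))))) > (-(-max(shift, shift)))) and (max(-6, shift) >= (-base)))) evaluates to false; next base becomes 0; next shift becomes 1; next scale becomes 1; next final value 2; agreement on 2.
Every one of the 48 inputs gives matching results.
verdict: equivalent


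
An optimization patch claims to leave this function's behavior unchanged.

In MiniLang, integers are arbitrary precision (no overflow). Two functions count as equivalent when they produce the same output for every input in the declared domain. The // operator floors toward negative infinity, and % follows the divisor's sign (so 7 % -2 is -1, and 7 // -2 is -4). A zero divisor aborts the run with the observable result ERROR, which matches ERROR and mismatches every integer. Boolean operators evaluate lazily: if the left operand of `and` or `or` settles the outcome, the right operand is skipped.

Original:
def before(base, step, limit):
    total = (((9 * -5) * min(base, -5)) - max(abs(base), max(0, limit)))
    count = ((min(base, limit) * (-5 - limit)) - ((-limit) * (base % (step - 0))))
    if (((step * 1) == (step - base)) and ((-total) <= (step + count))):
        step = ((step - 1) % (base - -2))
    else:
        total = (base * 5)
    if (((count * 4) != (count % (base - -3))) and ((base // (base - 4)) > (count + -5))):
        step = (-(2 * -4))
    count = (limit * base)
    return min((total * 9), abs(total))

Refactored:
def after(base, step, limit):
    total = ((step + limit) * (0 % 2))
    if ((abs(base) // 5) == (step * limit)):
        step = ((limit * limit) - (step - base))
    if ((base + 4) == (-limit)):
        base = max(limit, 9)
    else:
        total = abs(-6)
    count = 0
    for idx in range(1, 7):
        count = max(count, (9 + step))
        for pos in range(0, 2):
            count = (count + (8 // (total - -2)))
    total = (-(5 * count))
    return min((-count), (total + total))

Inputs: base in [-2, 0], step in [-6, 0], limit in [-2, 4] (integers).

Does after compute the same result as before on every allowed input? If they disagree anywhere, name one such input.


Run the pair on base=-2, step=-6, limit=-2.
before: total becomes 223; next count becomes 10; next (((step * 1) == (step - base)) and ((-total) <= (step + count))) evaluates to false; next total becomes -10; next (((count * 4) != (count % (base - -3))) and ((base // (base - 4)) > (count + -5))) evaluates to false; next count becomes 4; next final value -90
after: total becomes 0; next ((abs(base) // 5) == (step * limit)) evaluates to false; next ((base + 4) == (-limit)) evaluates to true; next base becomes 9; next count becomes 0; next at idx=1:; next count becomes 3; next at pos=0:; next count becomes 7; next at pos=1:; next count becomes 11; next at idx=2:; next count becomes 11; next at pos=0:; next count becomes 15; next at pos=1:; next count becomes 19; next at idx=3:; next count becomes 19; next at pos=0:; next count becomes 23; next at pos=1:; next count becomes 27; next at idx=4:; next count becomes 27; next at pos=0:; next count becomes 31; next at pos=1:; next count becomes 35; next at idx=5:; next count becomes 35; next at pos=0:; next count becomes 39; next at pos=1:; next count becomes 43; next at idx=6:; next count becomes 43; next at pos=0:; next count becomes 47; next at pos=1:; next count becomes 51; next total becomes -255; next final value -510
-90 vs -510 — the two versions disagree here.
verdict: not equivalent; witness: base=-2, step=-6, limit=-2


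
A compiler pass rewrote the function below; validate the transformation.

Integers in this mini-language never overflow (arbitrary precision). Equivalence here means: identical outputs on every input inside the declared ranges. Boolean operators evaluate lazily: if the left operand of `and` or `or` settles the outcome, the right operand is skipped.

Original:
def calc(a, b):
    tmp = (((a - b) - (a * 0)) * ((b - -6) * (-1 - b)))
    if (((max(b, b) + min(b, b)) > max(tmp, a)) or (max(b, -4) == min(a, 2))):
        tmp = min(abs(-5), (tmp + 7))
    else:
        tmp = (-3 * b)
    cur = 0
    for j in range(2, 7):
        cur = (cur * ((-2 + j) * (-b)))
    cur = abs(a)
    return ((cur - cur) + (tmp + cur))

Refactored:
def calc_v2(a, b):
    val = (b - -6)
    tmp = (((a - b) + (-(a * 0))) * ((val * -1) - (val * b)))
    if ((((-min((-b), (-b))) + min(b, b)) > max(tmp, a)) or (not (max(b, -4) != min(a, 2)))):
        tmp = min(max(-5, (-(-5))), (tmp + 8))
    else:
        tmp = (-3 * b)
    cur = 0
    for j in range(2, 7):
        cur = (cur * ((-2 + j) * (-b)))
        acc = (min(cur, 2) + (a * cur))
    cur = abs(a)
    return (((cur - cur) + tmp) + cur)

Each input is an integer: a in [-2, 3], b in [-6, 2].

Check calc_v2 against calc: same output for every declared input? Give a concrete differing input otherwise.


Not equivalent: a=3, b=2 separates them (-14 vs -13).
calc: tmp := -24 | (((max(b, b) + min(b, b)) > max(tmp, a)) or (max(b, -4) == min(a, 2))): true | tmp := -17 | cur := 0 | iter j=2: | cur := 0 | iter j=3: | cur := 0 | iter j=4: | cur := 0 | iter j=5: | cur := 0 | iter j=6: | cur := 0 | cur := 3 | result -14
calc_v2: val := 8 | tmp := -24 | ((((-min((-b), (-b))) + min(b, b)) > max(tmp, a)) or (not (max(b, -4) != min(a, 2)))): true | tmp := -16 | cur := 0 | iter j=2: | cur := 0 | acc := 0 | iter j=3: | cur := 0 | acc := 0 | iter j=4: | cur := 0 | acc := 0 | iter j=5: | cur := 0 | acc := 0 | iter j=6: | cur := 0 | acc := 0 | cur := 3 | result -13
verdict: not equivalent; witness: a=3, b=2


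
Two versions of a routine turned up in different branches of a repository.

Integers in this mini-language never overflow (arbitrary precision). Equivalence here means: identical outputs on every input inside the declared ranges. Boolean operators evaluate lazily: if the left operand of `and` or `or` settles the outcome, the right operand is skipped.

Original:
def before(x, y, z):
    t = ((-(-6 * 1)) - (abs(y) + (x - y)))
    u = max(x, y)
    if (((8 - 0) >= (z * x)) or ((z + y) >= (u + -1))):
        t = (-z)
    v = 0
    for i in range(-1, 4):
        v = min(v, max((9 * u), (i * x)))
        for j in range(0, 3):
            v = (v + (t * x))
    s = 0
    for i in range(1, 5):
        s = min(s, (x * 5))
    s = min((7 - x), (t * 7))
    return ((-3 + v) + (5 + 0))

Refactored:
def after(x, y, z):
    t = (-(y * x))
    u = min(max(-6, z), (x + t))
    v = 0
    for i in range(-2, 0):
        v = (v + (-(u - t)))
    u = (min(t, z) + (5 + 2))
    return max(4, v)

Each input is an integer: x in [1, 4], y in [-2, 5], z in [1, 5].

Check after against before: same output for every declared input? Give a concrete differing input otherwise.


There is a counterexample at x=1, y=-2, z=1: -13 on one side, 4 on the other.
before: t becomes 1; next u becomes 1; next (((8 - 0) >= (z * x)) or ((z + y) >= (u + -1))) evaluates to true; next t becomes -1; next v becomes 0; next at i=-1:; next v becomes 0; next at j=0:; next v becomes -1; next at j=1:; next v becomes -2; next at j=2:; next v becomes -3; next at i=0:; next v becomes -3; next at j=0:; next v becomes -4; next at j=1:; next v becomes -5; next at j=2:; next v becomes -6; next at i=1:; next v becomes -6; next at j=0:; next v becomes -7; next at j=1:; next v becomes -8; next at j=2:; next v becomes -9; next at i=2:; next v becomes -9; next at j=0:; next v becomes -10; next at j=1:; next v becomes -11; next at j=2:; next v becomes -12; next at i=3:; next v becomes -12; next at j=0:; next v becomes -13; next at j=1:; next v becomes -14; next at j=2:; next v becomes -15; next s becomes 0; next at i=1:; next s becomes 0; next at i=2:; next s becomes 0; next at i=3:; next s becomes 0; next at i=4:; next s becomes 0; next s becomes -7; next final value -13
after: t becomes 2; next u becomes 1; next v becomes 0; next at i=-2:; next v becomes 1; next at i=-1:; next v becomes 2; next u becomes 8; next final value 4
verdict: not equivalent; witness: x=1, y=-2, z=1


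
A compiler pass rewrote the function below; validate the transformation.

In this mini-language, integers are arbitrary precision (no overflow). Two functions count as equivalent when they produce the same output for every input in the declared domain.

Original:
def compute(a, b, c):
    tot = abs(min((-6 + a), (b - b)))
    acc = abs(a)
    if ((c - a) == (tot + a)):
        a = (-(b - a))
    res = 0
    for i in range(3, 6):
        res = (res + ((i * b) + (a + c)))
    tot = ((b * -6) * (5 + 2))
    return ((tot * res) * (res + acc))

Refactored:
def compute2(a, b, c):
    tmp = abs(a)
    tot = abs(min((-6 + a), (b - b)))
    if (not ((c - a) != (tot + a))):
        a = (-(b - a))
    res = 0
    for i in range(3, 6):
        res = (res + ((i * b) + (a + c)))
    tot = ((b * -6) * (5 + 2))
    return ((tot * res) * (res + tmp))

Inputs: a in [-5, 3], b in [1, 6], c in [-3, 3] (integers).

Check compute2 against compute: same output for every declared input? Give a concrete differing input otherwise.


Behavior is preserved: although local variable names differ, and boolean connective usage differs, and comparison usage differs, the outputs never diverge.
Spot check at a=1, b=6, c=0 — compute: tot=5, then acc=1, then ((c - a) == (tot + a)) is false, then res=0, then (i=3), then res=19, then (i=4), then res=44, then (i=5), then res=75, then tot=-252, then returns -1436400. compute2: tmp=1, then tot=5, then (not ((c - a) != (tot + a))) is false, then res=0, then (i=3), then res=19, then (i=4), then res=44, then (i=5), then res=75, then tot=-252, then returns -1436400. Both give -1436400.
Sweeping the whole domain (378 inputs) finds no disagreement.
verdict: equivalent


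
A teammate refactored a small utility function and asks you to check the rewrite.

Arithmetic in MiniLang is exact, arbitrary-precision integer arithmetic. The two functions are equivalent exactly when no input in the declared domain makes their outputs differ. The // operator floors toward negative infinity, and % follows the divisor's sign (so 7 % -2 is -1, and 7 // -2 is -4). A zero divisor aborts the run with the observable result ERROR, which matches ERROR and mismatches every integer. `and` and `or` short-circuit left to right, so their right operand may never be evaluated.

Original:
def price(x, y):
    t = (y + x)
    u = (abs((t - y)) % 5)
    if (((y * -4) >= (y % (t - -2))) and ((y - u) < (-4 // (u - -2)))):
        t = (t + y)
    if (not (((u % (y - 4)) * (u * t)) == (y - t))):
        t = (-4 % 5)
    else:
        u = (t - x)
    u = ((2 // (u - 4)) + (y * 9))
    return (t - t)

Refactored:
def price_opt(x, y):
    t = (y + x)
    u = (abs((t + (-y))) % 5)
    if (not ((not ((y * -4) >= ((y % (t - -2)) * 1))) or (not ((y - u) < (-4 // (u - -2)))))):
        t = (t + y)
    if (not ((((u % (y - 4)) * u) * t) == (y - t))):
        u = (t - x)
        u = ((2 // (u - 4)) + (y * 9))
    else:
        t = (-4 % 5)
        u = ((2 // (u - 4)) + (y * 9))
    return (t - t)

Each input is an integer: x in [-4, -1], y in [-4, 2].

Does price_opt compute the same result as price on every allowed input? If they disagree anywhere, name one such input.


Not equivalent: x=-4, y=-4 separates them (ERROR vs 0).
price: t becomes -8; next u becomes 4; next (((y * -4) >= (y % (t - -2))) and ((y - u) < (-4 // (u - -2)))) evaluates to true; next t becomes -12; next (not (((u % (y - 4)) * (u * t)) == (y - t))) evaluates to true; next t becomes 1; next hits division by zero so the output is ERROR
price_opt: t becomes -8; next u becomes 4; next (not ((not ((y * -4) >= ((y % (t - -2)) * 1))) or (not ((y - u) < (-4 // (u - -2)))))) evaluates to true; next t becomes -12; next (not ((((u % (y - 4)) * u) * t) == (y - t))) evaluates to true; next u becomes -8; next u becomes -37; next final value 0
verdict: not equivalent; witness: x=-4, y=-4


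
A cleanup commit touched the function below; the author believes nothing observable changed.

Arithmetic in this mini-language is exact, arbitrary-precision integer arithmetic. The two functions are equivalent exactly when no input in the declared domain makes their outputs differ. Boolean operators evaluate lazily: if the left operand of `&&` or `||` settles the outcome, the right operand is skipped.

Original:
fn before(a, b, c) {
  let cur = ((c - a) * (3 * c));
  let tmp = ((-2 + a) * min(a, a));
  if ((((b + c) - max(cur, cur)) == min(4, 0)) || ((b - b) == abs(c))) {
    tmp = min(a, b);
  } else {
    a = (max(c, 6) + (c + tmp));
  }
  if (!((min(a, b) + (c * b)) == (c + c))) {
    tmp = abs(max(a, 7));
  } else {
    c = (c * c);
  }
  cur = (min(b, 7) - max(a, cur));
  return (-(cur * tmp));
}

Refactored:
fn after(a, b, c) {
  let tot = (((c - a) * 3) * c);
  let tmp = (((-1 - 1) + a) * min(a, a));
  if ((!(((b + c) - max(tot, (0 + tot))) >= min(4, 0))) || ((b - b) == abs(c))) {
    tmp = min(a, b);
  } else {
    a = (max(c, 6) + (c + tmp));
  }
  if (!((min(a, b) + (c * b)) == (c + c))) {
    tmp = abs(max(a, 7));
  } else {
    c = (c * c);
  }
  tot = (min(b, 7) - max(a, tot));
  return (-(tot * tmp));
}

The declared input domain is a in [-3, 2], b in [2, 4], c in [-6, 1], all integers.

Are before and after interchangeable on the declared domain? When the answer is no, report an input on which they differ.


Take a=-3, b=2, c=-6.
before: cur = 54; tmp = 15; ((((b + c) - max(cur, cur)) == min(4, 0)) || ((b - b) == abs(c))) -> false; a = 15; (!((min(a, b) + (c * b)) == (c + c))) -> true; tmp = 15; cur = -52; return 780
after: tot = 54; tmp = 15; ((!(((b + c) - max(tot, (0 + tot))) >= min(4, 0))) || ((b - b) == abs(c))) -> true; tmp = -3; (!((min(a, b) + (c * b)) == (c + c))) -> true; tmp = 7; tot = -52; return 364
780 vs 364 — the two versions disagree here.
verdict: not equivalent; witness: a=-3, b=2, c=-6


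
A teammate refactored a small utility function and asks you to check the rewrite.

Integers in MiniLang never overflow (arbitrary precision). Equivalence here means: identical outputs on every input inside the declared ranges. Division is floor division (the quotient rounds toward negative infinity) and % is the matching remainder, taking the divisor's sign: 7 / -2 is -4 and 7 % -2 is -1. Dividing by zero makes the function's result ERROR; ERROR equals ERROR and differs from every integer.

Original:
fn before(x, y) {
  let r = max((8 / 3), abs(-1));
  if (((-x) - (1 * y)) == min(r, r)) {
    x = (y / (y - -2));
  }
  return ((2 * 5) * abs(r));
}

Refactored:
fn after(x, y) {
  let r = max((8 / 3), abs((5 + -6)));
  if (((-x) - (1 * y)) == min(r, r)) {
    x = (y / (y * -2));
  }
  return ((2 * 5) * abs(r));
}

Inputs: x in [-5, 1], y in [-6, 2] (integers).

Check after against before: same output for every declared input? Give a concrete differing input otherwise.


The rewrite breaks on x=-2, y=0, where the results are 20 and ERROR.
before: r becomes 2; next (((-x) - (1 * y)) == min(r, r)) evaluates to true; next x becomes 0; next final value 20
after: r becomes 2; next (((-x) - (1 * y)) == min(r, r)) evaluates to true; next hits division by zero so the output is ERROR
verdict: not equivalent; witness: x=-2, y=0


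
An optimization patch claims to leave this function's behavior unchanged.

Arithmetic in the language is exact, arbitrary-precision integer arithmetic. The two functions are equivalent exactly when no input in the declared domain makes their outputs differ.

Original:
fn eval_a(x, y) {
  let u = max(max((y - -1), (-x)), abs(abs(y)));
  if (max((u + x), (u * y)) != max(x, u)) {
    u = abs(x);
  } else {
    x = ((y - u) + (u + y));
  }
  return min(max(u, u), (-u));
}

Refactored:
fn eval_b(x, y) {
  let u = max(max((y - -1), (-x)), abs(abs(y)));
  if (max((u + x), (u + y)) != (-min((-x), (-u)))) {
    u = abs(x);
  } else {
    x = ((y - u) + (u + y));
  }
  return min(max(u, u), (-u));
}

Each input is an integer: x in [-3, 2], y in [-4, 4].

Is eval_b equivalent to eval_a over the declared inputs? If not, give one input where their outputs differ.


The rewrite breaks on x=-1, y=1, where the results are -2 and -1.
eval_a: u becomes 2; next (max((u + x), (u * y)) != max(x, u)) evaluates to false; next x becomes 2; next final value -2
eval_b: u becomes 2; next (max((u + x), (u + y)) != (-min((-x), (-u)))) evaluates to true; next u becomes 1; next final value -1
verdict: not equivalent; witness: x=-1, y=1


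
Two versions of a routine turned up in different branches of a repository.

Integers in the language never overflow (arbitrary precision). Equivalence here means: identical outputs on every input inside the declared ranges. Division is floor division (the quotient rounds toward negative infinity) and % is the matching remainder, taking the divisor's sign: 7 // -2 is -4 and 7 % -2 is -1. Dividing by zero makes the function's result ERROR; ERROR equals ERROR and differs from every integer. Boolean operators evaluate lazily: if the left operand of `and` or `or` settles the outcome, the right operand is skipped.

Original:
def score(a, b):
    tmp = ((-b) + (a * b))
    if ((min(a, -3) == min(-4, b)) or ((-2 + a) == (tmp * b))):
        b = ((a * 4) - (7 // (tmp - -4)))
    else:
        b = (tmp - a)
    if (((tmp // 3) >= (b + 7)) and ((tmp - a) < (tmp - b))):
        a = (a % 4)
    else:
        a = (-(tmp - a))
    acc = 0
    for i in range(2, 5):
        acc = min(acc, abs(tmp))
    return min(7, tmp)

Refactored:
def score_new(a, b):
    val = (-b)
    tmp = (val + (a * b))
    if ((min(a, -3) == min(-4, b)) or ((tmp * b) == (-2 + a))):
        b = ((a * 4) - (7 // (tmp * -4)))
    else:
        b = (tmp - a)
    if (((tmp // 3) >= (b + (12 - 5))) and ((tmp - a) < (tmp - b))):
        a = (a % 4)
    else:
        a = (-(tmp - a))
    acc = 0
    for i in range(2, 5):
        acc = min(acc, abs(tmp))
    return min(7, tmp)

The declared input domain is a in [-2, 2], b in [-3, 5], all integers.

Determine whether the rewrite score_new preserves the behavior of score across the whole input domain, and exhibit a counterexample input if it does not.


Take a=2, b=0.
score: tmp=0, then ((min(a, -3) == min(-4, b)) or ((-2 + a) == (tmp * b))) is true, then b=7, then (((tmp // 3) >= (b + 7)) and ((tmp - a) < (tmp - b))) is false, then a=2, then acc=0, then (i=2), then acc=0, then (i=3), then acc=0, then (i=4), then acc=0, then returns 0
score_new: val=0, then tmp=0, then ((min(a, -3) == min(-4, b)) or ((tmp * b) == (-2 + a))) is true, then a zero divisor aborts: ERROR
0 vs ERROR — the two versions disagree here.
verdict: not equivalent; witness: a=2, b=0


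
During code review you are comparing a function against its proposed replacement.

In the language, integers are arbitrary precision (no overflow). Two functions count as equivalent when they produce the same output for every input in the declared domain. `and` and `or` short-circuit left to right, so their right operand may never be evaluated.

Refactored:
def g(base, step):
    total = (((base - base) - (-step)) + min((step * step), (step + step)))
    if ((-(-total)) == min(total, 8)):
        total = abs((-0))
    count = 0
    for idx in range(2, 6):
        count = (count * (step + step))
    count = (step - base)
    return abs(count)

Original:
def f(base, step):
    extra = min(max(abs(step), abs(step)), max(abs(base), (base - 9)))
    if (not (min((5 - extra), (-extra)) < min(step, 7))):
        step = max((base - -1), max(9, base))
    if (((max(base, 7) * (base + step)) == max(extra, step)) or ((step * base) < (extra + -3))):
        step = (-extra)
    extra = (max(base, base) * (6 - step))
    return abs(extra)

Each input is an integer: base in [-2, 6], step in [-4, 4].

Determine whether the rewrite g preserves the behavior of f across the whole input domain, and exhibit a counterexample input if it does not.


Consider the input base=-2, step=-4.
f: extra=2, then (not (min((5 - extra), (-extra)) < min(step, 7))) is true, then step=9, then (((max(base, 7) * (base + step)) == max(extra, step)) or ((step * base) < (extra + -3))) is true, then step=-2, then extra=-16, then returns 16
g: total=-12, then ((-(-total)) == min(total, 8)) is true, then total=0, then count=0, then (idx=2), then count=0, then (idx=3), then count=0, then (idx=4), then count=0, then (idx=5), then count=0, then count=-2, then returns 2
16 != 2, so the rewrite changes behavior.
verdict: not equivalent; witness: base=-2, step=-4


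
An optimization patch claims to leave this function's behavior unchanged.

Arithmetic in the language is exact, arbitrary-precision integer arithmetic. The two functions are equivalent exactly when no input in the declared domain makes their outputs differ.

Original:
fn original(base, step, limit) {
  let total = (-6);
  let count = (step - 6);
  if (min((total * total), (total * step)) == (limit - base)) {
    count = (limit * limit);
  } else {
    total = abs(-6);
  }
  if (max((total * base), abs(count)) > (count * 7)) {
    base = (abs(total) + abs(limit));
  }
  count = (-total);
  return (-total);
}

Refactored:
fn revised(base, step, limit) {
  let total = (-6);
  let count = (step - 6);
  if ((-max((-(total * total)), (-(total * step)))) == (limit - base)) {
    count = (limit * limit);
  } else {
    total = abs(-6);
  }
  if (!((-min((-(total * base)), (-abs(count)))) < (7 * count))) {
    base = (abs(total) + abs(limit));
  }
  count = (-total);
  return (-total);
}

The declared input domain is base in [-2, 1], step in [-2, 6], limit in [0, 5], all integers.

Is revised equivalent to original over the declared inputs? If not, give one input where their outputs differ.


One difference looks behavioral, but it never changes the outcome for any declared input.
Spot check at base=-1, step=6, limit=3 — original: total=-6, then count=0, then (min((total * total), (total * step)) == (limit - base)) is false, then total=6, then (max((total * base), abs(count)) > (count * 7)) is false, then count=-6, then returns -6. revised: total=-6, then count=0, then ((-max((-(total * total)), (-(total * step)))) == (limit - base)) is false, then total=6, then (!((-min((-(total * base)), (-abs(count)))) < (7 * count))) is true, then base=9, then count=-6, then returns -6. Both give -6.
Sweeping the whole domain (216 inputs) finds no disagreement.
verdict: equivalent


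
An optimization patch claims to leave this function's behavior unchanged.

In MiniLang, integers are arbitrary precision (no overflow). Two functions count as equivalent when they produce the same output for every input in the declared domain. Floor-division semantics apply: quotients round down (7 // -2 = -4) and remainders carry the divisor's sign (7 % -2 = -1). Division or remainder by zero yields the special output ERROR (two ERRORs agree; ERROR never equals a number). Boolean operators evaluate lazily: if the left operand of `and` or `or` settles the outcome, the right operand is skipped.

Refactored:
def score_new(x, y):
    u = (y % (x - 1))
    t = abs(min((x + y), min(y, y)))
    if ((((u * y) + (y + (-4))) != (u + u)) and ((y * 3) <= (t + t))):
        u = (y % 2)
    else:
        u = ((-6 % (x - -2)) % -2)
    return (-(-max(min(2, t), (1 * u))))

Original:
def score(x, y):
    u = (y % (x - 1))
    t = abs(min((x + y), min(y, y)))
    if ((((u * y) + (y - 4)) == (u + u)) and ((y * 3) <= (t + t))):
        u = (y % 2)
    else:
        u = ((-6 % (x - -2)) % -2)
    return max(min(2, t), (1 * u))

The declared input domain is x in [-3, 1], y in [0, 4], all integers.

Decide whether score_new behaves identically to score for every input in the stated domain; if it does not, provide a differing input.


Run the pair on x=-2, y=0.
score: u = 0; t = 2; ((((u * y) + (y - 4)) == (u + u)) and ((y * 3) <= (t + t))) -> false; division by zero -> ERROR
score_new: u = 0; t = 2; ((((u * y) + (y + (-4))) != (u + u)) and ((y * 3) <= (t + t))) -> true; u = 0; return 2
ERROR against 2: the behavior changed.
verdict: not equivalent; witness: x=-2, y=0


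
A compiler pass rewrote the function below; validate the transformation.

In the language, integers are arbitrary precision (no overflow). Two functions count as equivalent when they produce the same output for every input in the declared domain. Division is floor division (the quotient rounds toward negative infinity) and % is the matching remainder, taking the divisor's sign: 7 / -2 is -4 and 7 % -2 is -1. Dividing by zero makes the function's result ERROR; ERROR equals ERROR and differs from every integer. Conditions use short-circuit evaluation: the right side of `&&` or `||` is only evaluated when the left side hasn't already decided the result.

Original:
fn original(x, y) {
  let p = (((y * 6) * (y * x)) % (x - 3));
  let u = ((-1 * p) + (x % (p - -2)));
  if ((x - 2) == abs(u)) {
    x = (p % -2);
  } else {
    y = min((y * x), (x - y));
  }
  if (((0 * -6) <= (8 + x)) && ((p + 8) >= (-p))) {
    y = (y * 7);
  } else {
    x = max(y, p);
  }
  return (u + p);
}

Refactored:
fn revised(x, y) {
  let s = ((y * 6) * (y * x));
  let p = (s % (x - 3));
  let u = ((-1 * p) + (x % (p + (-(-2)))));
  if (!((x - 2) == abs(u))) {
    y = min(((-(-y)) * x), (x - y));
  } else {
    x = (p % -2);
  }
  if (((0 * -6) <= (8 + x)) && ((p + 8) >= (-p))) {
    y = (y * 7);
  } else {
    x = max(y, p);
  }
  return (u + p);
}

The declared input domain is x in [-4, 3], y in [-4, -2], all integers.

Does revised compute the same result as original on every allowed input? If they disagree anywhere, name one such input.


Although arithmetic usage differs, and statement counts differ, and local variable names differ, and boolean connective usage differs, 24/24 inputs agree.
verdict: equivalent


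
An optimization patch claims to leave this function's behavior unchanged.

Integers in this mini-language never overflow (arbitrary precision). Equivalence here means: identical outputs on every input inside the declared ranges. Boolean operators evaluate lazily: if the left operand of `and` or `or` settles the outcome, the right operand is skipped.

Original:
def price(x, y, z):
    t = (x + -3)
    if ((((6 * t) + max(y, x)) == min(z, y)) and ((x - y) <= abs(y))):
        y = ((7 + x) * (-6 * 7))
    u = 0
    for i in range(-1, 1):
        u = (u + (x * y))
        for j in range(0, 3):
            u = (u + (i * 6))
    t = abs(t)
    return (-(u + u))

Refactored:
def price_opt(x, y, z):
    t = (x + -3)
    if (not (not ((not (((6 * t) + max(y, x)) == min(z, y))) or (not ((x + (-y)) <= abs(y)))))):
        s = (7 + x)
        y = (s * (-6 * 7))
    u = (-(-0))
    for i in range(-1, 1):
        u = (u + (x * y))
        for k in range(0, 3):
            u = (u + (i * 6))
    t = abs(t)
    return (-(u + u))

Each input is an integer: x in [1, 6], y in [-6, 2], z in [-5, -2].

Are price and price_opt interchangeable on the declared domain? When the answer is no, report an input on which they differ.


Not equivalent: x=1, y=-6, z=-5 separates them (60 vs 1380).
price: t := -2 | ((((6 * t) + max(y, x)) == min(z, y)) and ((x - y) <= abs(y))): false | u := 0 | iter i=-1: | u := -6 | iter j=0: | u := -12 | iter j=1: | u := -18 | iter j=2: | u := -24 | iter i=0: | u := -30 | iter j=0: | u := -30 | iter j=1: | u := -30 | iter j=2: | u := -30 | t := 2 | result 60
price_opt: t := -2 | (not (not ((not (((6 * t) + max(y, x)) == min(z, y))) or (not ((x + (-y)) <= abs(y)))))): true | s := 8 | y := -336 | u := 0 | iter i=-1: | u := -336 | iter k=0: | u := -342 | iter k=1: | u := -348 | iter k=2: | u := -354 | iter i=0: | u := -690 | iter k=0: | u := -690 | iter k=1: | u := -690 | iter k=2: | u := -690 | t := 2 | result 1380
verdict: not equivalent; witness: x=1, y=-6, z=-5


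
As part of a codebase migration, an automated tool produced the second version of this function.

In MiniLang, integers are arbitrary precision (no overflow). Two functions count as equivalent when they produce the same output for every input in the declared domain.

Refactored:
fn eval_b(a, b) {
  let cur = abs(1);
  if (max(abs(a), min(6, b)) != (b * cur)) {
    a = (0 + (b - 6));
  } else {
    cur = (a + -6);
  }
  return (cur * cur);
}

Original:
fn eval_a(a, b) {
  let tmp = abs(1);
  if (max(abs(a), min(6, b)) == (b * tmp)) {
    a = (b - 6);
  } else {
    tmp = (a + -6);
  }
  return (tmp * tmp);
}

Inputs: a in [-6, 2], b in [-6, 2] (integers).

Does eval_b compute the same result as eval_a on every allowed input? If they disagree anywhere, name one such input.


These are not equivalent — on a=-6, b=-6 the outputs split (144 vs 1).
eval_a: tmp=1, then (max(abs(a), min(6, b)) == (b * tmp)) is false, then tmp=-12, then returns 144
eval_b: cur=1, then (max(abs(a), min(6, b)) != (b * cur)) is true, then a=-12, then returns 1
verdict: not equivalent; witness: a=-6, b=-6


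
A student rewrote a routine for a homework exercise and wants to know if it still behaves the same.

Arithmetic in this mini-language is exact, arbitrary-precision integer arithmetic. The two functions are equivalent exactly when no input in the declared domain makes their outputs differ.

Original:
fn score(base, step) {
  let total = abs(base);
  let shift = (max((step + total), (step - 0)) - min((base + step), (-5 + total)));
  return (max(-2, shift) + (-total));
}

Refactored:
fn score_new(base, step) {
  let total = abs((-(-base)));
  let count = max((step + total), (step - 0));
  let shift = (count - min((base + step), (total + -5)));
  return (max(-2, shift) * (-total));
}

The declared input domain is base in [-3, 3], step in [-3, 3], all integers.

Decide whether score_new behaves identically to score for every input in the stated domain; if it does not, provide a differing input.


The rewrite breaks on base=-3, step=-3, where the results are 3 and -18.
score: total = 3; shift = 6; return 3
score_new: total = 3; count = 0; shift = 6; return -18
verdict: not equivalent; witness: base=-3, step=-3


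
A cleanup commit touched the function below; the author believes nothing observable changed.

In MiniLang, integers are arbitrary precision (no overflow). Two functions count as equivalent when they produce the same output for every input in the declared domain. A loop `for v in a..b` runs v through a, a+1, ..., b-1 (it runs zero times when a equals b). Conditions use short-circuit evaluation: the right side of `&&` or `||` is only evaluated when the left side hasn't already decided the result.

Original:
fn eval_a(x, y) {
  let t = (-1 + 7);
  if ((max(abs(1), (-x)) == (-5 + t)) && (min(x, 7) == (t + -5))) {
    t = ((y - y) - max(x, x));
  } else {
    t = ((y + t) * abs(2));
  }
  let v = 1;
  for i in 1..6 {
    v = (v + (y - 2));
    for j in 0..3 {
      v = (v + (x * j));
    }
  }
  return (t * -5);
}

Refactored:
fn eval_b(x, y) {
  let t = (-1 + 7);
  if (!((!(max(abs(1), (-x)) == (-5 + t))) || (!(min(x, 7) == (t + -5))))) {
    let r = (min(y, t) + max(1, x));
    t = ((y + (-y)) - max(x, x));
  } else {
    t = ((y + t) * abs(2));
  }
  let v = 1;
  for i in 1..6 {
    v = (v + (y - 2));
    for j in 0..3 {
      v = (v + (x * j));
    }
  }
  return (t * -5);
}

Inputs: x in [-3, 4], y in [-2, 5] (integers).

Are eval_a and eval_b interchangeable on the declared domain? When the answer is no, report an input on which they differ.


Reading the diff, among the changes: local variable names differ, plus statement counts differ, plus boolean connective usage differs, plus min/max/abs usage differs, plus arithmetic usage differs, plus constant usage differs.
Spot check at x=0, y=-1 — eval_a: t=6, then ((max(abs(1), (-x)) == (-5 + t)) && (min(x, 7) == (t + -5))) is false, then t=10, then v=1, then (i=1), then v=-2, then (j=0), then v=-2, then (j=1), then v=-2, then (j=2), then v=-2, then (i=2), then v=-5, then (j=0), then v=-5, then (j=1), then v=-5, then (j=2), then v=-5, then (i=3), then v=-8, then (j=0), then v=-8, then (j=1), then v=-8, then (j=2), then v=-8, then (i=4), then v=-11, then (j=0), then v=-11, then (j=1), then v=-11, then (j=2), then v=-11, then (i=5), then v=-14, then (j=0), then v=-14, then (j=1), then v=-14, then (j=2), then v=-14, then returns -50. eval_b: t=6, then (!((!(max(abs(1), (-x)) == (-5 + t))) || (!(min(x, 7) == (t + -5))))) is false, then t=10, then v=1, then (i=1), then v=-2, then (j=0), then v=-2, then (j=1), then v=-2, then (j=2), then v=-2, then (i=2), then v=-5, then (j=0), then v=-5, then (j=1), then v=-5, then (j=2), then v=-5, then (i=3), then v=-8, then (j=0), then v=-8, then (j=1), then v=-8, then (j=2), then v=-8, then (i=4), then v=-11, then (j=0), then v=-11, then (j=1), then v=-11, then (j=2), then v=-11, then (i=5), then v=-14, then (j=0), then v=-14, then (j=1), then v=-14, then (j=2), then v=-14, then returns -50. Both give -50.
Checked all 64 inputs in the declared domain: the outputs agree on every one.
verdict: equivalent


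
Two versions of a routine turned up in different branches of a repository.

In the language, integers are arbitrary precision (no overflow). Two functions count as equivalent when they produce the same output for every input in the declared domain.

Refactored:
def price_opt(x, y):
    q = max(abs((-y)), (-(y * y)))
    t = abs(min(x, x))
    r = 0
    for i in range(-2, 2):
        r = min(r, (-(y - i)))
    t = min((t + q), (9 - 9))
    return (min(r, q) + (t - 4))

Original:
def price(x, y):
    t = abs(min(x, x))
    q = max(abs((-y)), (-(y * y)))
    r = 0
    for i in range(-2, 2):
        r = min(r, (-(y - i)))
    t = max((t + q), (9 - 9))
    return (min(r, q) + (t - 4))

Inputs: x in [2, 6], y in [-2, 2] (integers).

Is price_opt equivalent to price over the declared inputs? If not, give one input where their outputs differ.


x=2, y=-2 yields 0 from price but -4 from price_opt.
verdict: not equivalent; witness: x=2, y=-2


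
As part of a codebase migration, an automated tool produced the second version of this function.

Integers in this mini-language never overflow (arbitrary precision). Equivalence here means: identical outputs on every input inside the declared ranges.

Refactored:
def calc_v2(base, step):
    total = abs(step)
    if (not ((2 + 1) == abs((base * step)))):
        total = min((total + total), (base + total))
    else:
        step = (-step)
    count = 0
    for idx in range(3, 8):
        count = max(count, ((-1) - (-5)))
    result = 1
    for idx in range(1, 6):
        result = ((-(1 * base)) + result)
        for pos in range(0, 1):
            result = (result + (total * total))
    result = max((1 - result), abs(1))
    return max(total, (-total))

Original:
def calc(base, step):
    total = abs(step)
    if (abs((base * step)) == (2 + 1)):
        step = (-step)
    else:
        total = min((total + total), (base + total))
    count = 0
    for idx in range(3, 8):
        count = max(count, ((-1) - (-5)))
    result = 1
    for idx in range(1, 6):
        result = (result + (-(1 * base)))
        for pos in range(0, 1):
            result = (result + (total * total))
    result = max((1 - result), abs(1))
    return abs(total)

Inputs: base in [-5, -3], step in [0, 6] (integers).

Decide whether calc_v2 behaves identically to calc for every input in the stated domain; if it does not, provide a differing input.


Reading the diff, among the changes: boolean connective usage differs; and min/max/abs usage differs.
As a probe, take base=-5, step=4: calc runs total becomes 4; next (abs((base * step)) == (2 + 1)) evaluates to false; next total becomes -1; next count becomes 0; next at idx=3:; next count becomes 4; next at idx=4:; next count becomes 4; next at idx=5:; next count becomes 4; next at idx=6:; next count becomes 4; next at idx=7:; next count becomes 4; next result becomes 1; next at idx=1:; next result becomes 6; next at pos=0:; next result becomes 7; next at idx=2:; next result becomes 12; next at pos=0:; next result becomes 13; next at idx=3:; next result becomes 18; next at pos=0:; next result becomes 19; next at idx=4:; next result becomes 24; next at pos=0:; next result becomes 25; next at idx=5:; next result becomes 30; next at pos=0:; next result becomes 31; next result becomes 1; next final value 1; calc_v2 runs total becomes 4; next (not ((2 + 1) == abs((base * step)))) evaluates to true; next total becomes -1; next count becomes 0; next at idx=3:; next count becomes 4; next at idx=4:; next count becomes 4; next at idx=5:; next count becomes 4; next at idx=6:; next count becomes 4; next at idx=7:; next count becomes 4; next result becomes 1; next at idx=1:; next result becomes 6; next at pos=0:; next result becomes 7; next at idx=2:; next result becomes 12; next at pos=0:; next result becomes 13; next at idx=3:; next result becomes 18; next at pos=0:; next result becomes 19; next at idx=4:; next result becomes 24; next at pos=0:; next result becomes 25; next at idx=5:; next result becomes 30; next at pos=0:; next result becomes 31; next result becomes 1; next final value 1; both end at 1.
Across all 21 domain points the two functions coincide.
verdict: equivalent
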